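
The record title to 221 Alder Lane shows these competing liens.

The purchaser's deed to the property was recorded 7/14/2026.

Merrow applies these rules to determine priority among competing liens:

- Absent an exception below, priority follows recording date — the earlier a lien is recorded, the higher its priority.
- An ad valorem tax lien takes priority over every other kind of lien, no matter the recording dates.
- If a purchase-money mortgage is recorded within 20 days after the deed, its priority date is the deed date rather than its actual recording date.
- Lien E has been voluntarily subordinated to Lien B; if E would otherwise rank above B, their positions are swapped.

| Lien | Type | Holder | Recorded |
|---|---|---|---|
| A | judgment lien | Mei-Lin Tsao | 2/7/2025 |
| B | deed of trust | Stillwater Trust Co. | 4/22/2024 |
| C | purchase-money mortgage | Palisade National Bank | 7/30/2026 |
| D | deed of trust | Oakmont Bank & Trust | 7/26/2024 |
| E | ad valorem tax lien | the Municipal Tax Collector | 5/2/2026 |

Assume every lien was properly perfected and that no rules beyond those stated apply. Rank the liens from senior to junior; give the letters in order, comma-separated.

Adjusting effective dates: C's effective date is the deed date, 7/14/2026.
E, as an ad valorem tax lien, has superpriority and ranks first.
Ordering the rest by effective date: B (4/22/2024), D (7/26/2024), A (2/7/2025), C (7/14/2026).
Because E would otherwise rank above B, the subordination swaps them.

B, E, D, A, C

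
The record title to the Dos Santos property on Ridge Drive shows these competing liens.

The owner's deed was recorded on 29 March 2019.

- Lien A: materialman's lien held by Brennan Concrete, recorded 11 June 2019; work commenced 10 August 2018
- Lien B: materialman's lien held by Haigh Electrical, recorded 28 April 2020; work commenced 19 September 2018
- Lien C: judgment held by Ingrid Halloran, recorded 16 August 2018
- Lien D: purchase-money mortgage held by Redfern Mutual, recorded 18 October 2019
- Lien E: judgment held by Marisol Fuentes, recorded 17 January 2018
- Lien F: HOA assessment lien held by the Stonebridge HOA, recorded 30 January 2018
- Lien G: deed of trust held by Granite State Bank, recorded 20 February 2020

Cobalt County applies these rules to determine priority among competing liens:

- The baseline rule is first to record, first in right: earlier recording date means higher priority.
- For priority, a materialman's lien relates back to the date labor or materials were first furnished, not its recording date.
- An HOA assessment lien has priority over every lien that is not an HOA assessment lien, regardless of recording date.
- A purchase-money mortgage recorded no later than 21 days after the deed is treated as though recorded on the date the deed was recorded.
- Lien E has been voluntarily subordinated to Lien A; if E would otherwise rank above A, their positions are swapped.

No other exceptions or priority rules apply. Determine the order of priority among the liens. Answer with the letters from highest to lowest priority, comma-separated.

F, A, E, C, B, D, G

Effective dates after the stated exceptions: A is treated as recorded 10 August 2018, the work-commencement date; B relates back to 19 September 2018 (work commenced); D was recorded 203 days after the deed, outside the 21-day window, so it keeps its recording date.
F, as an HOA assessment lien, has superpriority and ranks first.
Ordering the rest by effective date: E (17 January 2018), A (10 August 2018), C (16 August 2018), B (19 September 2018), D (18 October 2019), G (20 February 2020).
E is senior to A before the subordination, so the two trade places.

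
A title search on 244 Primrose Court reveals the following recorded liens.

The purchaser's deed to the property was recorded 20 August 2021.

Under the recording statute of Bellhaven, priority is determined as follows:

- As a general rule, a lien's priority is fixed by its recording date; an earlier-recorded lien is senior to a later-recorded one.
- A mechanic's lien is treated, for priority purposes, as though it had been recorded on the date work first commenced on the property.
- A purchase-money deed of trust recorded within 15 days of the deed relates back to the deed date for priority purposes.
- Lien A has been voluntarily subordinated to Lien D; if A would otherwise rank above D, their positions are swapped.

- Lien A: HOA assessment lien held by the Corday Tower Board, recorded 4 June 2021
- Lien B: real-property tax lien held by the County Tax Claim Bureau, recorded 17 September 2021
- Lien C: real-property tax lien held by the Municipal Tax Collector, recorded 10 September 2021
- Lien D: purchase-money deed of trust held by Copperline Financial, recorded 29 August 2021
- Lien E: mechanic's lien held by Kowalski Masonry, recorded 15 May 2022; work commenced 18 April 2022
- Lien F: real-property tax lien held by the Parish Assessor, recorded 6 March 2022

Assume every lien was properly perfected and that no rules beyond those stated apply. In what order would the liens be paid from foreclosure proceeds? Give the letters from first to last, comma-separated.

D, A, C, B, F, E

Adjusting effective dates: D relates back to the deed date 20 August 2021; E relates back to 18 April 2022 (work commenced).
By effective date: A (4 June 2021), D (20 August 2021), C (10 September 2021), B (17 September 2021), F (6 March 2022), E (18 April 2022).
The subordination applies — A was senior to D — so A and D swap.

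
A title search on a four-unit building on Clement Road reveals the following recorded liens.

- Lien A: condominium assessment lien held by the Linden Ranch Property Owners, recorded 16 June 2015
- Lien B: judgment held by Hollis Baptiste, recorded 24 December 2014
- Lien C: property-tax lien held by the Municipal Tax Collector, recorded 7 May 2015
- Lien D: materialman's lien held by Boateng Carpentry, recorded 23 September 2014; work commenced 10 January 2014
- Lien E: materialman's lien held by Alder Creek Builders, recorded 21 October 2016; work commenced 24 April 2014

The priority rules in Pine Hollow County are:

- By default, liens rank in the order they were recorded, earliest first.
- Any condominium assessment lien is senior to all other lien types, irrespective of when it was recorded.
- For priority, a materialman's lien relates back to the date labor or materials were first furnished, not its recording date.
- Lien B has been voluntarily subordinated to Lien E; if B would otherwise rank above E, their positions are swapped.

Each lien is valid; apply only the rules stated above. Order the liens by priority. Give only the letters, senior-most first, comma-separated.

Adjusting effective dates: D relates back to 10 January 2014 (work commenced); E is treated as recorded 24 April 2014, the work-commencement date.
As a condominium assessment lien, A is senior to every other lien.
Remaining liens by effective date: D (10 January 2014), E (24 April 2014), B (24 December 2014), C (7 May 2015).
B already ranks below E; the subordination has no effect.

A, D, E, B, C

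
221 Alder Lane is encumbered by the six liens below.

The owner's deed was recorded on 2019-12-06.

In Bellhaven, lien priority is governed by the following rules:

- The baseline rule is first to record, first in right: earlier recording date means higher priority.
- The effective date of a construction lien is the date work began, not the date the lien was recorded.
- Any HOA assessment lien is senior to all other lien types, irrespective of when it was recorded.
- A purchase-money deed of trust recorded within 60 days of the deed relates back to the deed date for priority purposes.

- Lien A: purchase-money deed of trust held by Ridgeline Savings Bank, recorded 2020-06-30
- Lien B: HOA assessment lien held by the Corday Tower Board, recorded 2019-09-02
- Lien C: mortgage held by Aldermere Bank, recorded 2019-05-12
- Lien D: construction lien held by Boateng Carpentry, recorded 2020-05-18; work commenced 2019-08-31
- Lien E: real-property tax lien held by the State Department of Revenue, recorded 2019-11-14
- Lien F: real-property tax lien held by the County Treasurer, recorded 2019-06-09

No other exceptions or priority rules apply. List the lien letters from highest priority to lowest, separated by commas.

B, C, F, D, E, A

First, effective dates: A was recorded 207 days after the deed — beyond 60 days — so no relation-back applies; D relates back to 2019-08-31 (work commenced).
B is an HOA assessment lien and takes priority over every other lien.
Remaining liens by effective date: C (2019-05-12), F (2019-06-09), D (2019-08-31), E (2019-11-14), A (2020-06-30).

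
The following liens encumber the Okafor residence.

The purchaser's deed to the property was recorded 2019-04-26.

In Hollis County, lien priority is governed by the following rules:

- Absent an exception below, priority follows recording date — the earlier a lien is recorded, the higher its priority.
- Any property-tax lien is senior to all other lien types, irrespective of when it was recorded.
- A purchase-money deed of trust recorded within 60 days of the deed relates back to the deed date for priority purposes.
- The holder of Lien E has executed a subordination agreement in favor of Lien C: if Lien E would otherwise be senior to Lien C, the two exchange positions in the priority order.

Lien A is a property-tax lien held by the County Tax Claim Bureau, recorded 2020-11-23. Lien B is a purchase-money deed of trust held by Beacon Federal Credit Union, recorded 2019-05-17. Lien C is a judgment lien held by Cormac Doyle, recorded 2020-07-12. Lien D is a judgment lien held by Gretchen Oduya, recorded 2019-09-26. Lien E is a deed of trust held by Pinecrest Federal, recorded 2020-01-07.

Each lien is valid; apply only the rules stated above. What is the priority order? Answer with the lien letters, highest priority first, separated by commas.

First, effective dates: B's effective date is the deed date, 2019-04-26.
A is a property-tax lien, so it outranks all other liens regardless of date.
Ordering the rest by effective date: B (2019-04-26), D (2019-09-26), E (2020-01-07), C (2020-07-12).
Because E would otherwise rank above C, the subordination swaps them.

A, B, D, C, E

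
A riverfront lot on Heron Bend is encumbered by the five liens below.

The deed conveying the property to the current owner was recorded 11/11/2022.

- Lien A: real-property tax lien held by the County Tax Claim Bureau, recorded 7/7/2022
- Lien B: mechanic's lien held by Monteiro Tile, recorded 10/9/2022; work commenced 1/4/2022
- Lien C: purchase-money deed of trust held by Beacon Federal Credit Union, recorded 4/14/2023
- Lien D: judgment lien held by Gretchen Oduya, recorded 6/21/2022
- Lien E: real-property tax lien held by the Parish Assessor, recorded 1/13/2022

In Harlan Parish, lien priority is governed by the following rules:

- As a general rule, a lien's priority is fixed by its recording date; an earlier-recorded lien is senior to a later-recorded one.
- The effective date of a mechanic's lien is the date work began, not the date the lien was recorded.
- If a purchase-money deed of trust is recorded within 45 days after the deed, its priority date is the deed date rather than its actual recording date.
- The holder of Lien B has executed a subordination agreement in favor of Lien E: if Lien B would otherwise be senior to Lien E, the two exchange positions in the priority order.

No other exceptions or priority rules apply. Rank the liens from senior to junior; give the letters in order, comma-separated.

Effective dates after the stated exceptions: B is treated as recorded 1/4/2022, the work-commencement date; C was recorded 154 days after the deed — beyond 45 days — so no relation-back applies.
Sorted by effective date: B (1/4/2022), E (1/13/2022), D (6/21/2022), A (7/7/2022), C (4/14/2023).
The subordination applies — B was senior to E — so B and E swap.

E, B, D, A, C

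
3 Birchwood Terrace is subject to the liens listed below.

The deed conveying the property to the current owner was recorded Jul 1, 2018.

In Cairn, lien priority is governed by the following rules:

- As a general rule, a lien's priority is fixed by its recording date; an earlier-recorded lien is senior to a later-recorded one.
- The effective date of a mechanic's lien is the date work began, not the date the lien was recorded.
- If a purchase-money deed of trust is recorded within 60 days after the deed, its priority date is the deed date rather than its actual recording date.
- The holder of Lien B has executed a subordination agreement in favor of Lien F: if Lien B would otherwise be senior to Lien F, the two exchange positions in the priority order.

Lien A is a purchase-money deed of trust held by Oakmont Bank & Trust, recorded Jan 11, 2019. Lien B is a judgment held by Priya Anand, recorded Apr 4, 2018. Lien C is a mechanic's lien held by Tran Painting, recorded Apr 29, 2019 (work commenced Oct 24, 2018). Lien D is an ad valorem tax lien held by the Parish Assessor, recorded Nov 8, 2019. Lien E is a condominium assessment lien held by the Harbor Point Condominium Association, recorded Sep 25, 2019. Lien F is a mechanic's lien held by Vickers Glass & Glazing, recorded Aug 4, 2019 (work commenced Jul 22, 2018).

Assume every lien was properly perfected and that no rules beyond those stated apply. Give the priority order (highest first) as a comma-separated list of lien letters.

Effective dates: A was recorded 194 days after the deed — beyond 60 days — so no relation-back applies; C's effective date is Oct 24, 2018, when work began; F is treated as recorded Jul 22, 2018, the work-commencement date.
By effective date, earliest first: B (Apr 4, 2018), F (Jul 22, 2018), C (Oct 24, 2018), A (Jan 11, 2019), E (Sep 25, 2019), D (Nov 8, 2019).
B would otherwise be senior to F, so under the subordination agreement B and F exchange positions.

F, B, C, A, E, D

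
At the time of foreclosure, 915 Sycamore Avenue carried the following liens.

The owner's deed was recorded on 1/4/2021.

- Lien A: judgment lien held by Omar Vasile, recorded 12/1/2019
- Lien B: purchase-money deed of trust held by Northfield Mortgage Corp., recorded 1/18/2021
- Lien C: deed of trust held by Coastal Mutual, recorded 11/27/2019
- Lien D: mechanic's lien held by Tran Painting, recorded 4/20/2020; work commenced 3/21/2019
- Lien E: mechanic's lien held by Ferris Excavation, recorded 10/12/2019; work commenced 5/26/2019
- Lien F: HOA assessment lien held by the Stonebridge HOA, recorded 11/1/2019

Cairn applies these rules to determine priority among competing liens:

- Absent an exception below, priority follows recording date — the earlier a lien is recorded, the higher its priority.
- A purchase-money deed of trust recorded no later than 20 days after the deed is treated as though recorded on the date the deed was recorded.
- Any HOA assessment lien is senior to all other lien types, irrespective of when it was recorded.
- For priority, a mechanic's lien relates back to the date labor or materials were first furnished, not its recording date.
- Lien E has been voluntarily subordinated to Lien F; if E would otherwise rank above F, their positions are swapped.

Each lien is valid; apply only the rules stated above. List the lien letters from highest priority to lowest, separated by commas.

Effective dates: B's effective date is the deed date, 1/4/2021; D is treated as recorded 3/21/2019, the work-commencement date; E relates back to 5/26/2019 (work commenced).
F is an HOA assessment lien and takes priority over every other lien.
The other liens, earliest effective date first: D (3/21/2019), E (5/26/2019), C (11/27/2019), A (12/1/2019), B (1/4/2021).
Since E is not senior to F, the subordination leaves the order unchanged.

F, D, E, C, A, B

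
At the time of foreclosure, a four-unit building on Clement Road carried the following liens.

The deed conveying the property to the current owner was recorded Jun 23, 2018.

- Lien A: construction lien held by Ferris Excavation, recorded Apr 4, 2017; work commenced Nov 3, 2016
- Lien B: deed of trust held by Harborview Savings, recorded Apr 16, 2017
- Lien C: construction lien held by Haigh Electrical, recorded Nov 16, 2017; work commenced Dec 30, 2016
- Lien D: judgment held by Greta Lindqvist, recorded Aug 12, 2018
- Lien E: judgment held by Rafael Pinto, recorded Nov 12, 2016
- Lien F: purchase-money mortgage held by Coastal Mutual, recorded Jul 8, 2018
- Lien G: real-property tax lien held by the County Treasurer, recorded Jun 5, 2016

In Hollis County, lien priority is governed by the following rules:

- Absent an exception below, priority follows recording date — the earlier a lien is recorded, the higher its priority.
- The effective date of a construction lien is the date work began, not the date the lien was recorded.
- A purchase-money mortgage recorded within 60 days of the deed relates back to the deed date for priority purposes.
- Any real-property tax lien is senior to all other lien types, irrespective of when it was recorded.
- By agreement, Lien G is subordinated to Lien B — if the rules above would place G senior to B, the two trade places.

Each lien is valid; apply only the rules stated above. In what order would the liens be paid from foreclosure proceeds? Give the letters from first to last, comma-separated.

Effective dates after the stated exceptions: A relates back to Nov 3, 2016 (work commenced); C relates back to Dec 30, 2016 (work commenced); F's effective date is the deed date, Jun 23, 2018.
G is a real-property tax lien, so it outranks all other liens regardless of date.
The other liens, earliest effective date first: A (Nov 3, 2016), E (Nov 12, 2016), C (Dec 30, 2016), B (Apr 16, 2017), F (Jun 23, 2018), D (Aug 12, 2018).
The subordination applies — G was senior to B — so G and B swap.

B, A, E, C, G, F, D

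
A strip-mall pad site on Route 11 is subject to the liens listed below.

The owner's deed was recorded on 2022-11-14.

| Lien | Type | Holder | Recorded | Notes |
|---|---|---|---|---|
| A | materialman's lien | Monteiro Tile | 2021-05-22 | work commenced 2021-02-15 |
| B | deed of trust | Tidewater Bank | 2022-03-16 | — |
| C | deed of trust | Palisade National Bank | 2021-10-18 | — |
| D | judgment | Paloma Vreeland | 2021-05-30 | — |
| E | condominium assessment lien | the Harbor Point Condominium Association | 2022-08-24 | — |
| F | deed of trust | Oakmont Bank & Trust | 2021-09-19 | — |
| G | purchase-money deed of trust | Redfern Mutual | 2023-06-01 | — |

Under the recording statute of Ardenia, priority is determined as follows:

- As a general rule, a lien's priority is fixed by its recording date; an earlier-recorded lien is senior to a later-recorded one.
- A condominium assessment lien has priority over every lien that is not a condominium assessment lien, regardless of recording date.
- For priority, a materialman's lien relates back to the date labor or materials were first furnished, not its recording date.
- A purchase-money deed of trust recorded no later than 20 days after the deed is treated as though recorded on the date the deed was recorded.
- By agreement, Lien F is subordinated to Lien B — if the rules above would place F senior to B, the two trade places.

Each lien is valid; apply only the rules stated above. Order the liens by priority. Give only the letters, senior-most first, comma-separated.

Effective dates after the stated exceptions: A relates back to 2021-02-15 (work commenced); G was recorded 199 days after the deed, outside the 20-day window, so it keeps its recording date.
E is a condominium assessment lien and takes priority over every other lien.
The other liens, earliest effective date first: A (2021-02-15), D (2021-05-30), F (2021-09-19), C (2021-10-18), B (2022-03-16), G (2023-06-01).
The subordination applies — F was senior to B — so F and B swap.

E, A, D, B, C, F, G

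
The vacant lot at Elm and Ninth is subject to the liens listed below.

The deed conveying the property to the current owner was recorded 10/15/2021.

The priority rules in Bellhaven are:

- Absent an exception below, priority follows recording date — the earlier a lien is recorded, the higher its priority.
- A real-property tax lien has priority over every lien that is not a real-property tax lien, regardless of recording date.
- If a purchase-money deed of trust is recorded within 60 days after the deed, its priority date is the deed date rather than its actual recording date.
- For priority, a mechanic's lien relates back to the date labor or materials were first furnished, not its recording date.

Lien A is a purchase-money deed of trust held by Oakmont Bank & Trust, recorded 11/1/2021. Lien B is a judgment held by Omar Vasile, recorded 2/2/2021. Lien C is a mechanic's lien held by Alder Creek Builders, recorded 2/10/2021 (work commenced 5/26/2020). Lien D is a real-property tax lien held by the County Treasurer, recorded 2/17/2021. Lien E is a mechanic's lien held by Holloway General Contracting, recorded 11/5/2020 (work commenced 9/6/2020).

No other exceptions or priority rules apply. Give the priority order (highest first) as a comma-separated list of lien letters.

D, C, E, B, A

Effective dates after the stated exceptions: A was recorded within the 60-day window, so its effective date is the deed date 10/15/2021; C relates back to 5/26/2020 (work commenced); E relates back to 9/6/2020 (work commenced).
D is a real-property tax lien and takes priority over every other lien.
Among the remaining liens, by effective date: C (5/26/2020), E (9/6/2020), B (2/2/2021), A (10/15/2021).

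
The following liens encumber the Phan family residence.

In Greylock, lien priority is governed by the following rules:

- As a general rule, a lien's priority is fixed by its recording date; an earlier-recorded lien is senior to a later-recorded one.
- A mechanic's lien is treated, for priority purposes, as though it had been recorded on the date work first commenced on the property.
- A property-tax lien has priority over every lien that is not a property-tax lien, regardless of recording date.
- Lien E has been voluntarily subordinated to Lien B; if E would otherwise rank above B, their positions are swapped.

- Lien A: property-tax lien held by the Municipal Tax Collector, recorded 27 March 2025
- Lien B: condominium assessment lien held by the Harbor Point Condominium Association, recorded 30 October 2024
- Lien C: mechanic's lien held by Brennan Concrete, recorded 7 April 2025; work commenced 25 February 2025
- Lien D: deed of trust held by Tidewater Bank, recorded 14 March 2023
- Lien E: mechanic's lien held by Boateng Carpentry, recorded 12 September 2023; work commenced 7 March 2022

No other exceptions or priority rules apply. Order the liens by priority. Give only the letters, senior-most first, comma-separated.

First, effective dates: C relates back to 25 February 2025 (work commenced); E relates back to 7 March 2022 (work commenced).
A is a property-tax lien and takes priority over every other lien.
Remaining liens by effective date: E (7 March 2022), D (14 March 2023), B (30 October 2024), C (25 February 2025).
Because E would otherwise rank above B, the subordination swaps them.

A, B, D, E, C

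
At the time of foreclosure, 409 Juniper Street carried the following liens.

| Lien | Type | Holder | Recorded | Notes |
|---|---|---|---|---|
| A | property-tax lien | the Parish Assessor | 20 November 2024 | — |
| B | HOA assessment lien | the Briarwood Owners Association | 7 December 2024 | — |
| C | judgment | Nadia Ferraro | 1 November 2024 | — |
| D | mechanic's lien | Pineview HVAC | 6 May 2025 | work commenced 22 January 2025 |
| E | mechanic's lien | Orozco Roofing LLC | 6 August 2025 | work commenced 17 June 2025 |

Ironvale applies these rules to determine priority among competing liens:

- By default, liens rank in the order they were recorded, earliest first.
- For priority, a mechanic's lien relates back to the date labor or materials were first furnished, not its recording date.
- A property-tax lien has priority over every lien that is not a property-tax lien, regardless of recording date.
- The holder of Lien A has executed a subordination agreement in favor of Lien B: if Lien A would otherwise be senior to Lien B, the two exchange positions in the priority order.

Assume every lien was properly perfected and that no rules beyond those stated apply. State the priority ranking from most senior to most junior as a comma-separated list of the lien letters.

Effective dates after the stated exceptions: D's effective date is 22 January 2025, when work began; E is treated as recorded 17 June 2025, the work-commencement date.
As a property-tax lien, A is senior to every other lien.
Ordering the rest by effective date: C (1 November 2024), B (7 December 2024), D (22 January 2025), E (17 June 2025).
A would otherwise be senior to B, so under the subordination agreement A and B exchange positions.

B, C, A, D, E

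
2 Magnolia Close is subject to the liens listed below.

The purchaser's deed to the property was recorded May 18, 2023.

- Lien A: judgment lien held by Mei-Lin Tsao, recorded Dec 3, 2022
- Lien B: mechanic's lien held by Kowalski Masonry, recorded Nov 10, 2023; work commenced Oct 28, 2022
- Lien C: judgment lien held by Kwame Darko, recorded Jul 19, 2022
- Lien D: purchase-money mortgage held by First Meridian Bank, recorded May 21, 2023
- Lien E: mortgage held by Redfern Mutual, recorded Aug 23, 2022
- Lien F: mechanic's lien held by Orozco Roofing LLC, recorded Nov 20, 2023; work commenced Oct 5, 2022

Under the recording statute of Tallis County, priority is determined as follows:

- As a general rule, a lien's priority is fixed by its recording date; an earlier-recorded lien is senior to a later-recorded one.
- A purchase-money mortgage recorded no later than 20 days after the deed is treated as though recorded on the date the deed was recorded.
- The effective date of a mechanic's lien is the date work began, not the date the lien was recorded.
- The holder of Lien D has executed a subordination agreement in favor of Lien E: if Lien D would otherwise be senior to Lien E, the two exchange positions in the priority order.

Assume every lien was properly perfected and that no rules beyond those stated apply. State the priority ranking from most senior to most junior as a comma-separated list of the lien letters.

C, E, F, B, A, D

Adjusting effective dates: B is treated as recorded Oct 28, 2022, the work-commencement date; D relates back to the deed date May 18, 2023; F relates back to Oct 5, 2022 (work commenced).
Sorted by effective date: C (Jul 19, 2022), E (Aug 23, 2022), F (Oct 5, 2022), B (Oct 28, 2022), A (Dec 3, 2022), D (May 18, 2023).
D already ranks below E; the subordination has no effect.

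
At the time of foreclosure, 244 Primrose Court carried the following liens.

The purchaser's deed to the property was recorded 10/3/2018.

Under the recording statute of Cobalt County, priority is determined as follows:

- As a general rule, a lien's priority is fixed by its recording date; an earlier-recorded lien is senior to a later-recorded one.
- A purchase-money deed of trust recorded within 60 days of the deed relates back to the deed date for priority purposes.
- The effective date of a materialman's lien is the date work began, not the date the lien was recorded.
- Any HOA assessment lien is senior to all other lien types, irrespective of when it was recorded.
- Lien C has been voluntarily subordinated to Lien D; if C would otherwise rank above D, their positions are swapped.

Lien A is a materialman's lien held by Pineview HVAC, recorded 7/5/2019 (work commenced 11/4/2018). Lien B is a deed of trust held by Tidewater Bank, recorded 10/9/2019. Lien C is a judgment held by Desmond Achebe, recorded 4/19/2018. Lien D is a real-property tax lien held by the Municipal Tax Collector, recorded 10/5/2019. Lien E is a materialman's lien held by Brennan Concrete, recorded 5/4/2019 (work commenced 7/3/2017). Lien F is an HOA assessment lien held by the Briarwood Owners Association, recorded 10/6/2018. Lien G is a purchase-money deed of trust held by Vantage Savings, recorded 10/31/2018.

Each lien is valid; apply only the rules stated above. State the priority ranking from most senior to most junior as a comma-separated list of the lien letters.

Effective dates: A relates back to 11/4/2018 (work commenced); E relates back to 7/3/2017 (work commenced); G relates back to the deed date 10/3/2018.
As an HOA assessment lien, F is senior to every other lien.
The other liens, earliest effective date first: E (7/3/2017), C (4/19/2018), G (10/3/2018), A (11/4/2018), D (10/5/2019), B (10/9/2019).
C is senior to D before the subordination, so the two trade places.

F, E, D, G, A, C, B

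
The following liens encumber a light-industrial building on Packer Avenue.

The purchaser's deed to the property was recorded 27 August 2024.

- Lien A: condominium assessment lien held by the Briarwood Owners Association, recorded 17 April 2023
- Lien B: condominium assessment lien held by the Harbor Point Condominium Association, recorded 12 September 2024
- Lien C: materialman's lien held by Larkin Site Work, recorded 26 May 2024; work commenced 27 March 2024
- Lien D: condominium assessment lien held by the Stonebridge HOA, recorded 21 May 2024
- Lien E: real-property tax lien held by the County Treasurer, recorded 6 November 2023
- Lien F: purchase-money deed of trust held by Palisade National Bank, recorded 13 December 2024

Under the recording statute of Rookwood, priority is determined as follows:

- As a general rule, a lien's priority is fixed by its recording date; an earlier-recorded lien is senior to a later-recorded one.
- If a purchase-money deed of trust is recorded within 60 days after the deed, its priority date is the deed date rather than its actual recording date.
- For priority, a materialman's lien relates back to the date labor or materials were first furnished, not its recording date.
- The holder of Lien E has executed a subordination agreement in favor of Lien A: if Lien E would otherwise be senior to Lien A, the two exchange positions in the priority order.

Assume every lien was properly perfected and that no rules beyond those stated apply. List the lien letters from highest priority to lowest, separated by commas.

First, effective dates: C is treated as recorded 27 March 2024, the work-commencement date; F missed the 60-day window (108 days after the deed), so its recording date stands.
Ordering by effective date: A (17 April 2023), E (6 November 2023), C (27 March 2024), D (21 May 2024), B (12 September 2024), F (13 December 2024).
Since E is not senior to A, the subordination leaves the order unchanged.

A, E, C, D, B, F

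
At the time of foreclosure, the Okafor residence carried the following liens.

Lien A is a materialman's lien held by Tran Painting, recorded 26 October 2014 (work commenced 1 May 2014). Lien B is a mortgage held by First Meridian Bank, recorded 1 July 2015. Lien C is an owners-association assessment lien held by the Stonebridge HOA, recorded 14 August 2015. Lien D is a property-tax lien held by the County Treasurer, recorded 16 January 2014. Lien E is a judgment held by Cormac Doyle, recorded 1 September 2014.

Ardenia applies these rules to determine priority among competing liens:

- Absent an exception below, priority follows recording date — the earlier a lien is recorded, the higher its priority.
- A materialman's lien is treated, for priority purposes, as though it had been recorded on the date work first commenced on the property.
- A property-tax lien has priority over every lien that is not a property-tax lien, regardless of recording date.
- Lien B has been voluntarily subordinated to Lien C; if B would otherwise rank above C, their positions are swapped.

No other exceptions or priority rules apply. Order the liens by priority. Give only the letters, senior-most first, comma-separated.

First, effective dates: A relates back to 1 May 2014 (work commenced).
As a property-tax lien, D is senior to every other lien.
The other liens, earliest effective date first: A (1 May 2014), E (1 September 2014), B (1 July 2015), C (14 August 2015).
The subordination applies — B was senior to C — so B and C swap.

D, A, E, C, B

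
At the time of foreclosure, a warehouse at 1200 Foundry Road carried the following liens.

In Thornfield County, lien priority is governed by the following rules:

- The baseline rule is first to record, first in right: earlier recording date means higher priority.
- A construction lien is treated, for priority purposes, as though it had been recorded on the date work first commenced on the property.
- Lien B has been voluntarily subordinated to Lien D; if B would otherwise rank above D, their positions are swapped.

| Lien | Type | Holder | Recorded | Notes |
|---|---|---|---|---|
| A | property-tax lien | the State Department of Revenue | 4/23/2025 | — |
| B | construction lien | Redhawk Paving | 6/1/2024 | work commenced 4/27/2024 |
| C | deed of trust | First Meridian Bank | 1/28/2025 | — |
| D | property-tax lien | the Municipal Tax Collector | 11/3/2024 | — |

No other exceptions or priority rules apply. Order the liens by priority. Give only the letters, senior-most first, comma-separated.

First, effective dates: B is treated as recorded 4/27/2024, the work-commencement date.
Ordering by effective date: B (4/27/2024), D (11/3/2024), C (1/28/2025), A (4/23/2025).
Because B would otherwise rank above D, the subordination swaps them.

D, B, C, A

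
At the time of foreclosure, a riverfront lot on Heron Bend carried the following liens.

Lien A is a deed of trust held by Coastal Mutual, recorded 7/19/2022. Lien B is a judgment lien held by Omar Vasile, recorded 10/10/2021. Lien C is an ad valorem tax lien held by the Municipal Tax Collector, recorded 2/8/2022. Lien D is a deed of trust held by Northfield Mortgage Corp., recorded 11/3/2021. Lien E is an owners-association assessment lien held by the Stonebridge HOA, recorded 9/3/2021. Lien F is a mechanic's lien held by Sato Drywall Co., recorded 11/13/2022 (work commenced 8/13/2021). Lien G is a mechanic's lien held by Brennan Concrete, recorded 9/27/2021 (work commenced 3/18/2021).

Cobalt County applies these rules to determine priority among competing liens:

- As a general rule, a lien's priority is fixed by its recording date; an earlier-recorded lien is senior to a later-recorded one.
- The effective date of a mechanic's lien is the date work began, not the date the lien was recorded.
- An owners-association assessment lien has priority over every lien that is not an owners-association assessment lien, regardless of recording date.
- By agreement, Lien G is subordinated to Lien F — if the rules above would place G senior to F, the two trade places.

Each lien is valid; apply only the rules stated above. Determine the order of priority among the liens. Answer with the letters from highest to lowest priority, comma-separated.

Effective dates after the stated exceptions: F is treated as recorded 8/13/2021, the work-commencement date; G's effective date is 3/18/2021, when work began.
E is an owners-association assessment lien and takes priority over every other lien.
Remaining liens by effective date: G (3/18/2021), F (8/13/2021), B (10/10/2021), D (11/3/2021), C (2/8/2022), A (7/19/2022).
G would otherwise be senior to F, so under the subordination agreement G and F exchange positions.

E, F, G, B, D, C, A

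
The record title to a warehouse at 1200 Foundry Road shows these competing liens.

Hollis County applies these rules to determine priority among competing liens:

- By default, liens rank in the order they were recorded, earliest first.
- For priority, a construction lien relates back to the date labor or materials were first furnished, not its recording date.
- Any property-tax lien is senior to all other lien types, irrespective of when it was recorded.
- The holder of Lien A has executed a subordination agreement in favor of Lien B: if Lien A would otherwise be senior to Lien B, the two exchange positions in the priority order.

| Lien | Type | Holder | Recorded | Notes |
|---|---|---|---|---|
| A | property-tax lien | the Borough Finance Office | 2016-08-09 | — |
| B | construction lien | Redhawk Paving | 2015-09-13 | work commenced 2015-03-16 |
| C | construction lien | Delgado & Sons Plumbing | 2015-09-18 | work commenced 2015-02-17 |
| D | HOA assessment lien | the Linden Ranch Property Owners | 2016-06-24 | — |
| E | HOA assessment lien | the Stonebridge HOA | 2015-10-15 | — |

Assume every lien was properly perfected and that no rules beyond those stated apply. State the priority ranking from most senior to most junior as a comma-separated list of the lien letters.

Effective dates after the stated exceptions: B's effective date is 2015-03-16, when work began; C relates back to 2015-02-17 (work commenced).
A, as a property-tax lien, has superpriority and ranks first.
Among the remaining liens, by effective date: C (2015-02-17), B (2015-03-16), E (2015-10-15), D (2016-06-24).
A would otherwise be senior to B, so under the subordination agreement A and B exchange positions.

B, C, A, E, D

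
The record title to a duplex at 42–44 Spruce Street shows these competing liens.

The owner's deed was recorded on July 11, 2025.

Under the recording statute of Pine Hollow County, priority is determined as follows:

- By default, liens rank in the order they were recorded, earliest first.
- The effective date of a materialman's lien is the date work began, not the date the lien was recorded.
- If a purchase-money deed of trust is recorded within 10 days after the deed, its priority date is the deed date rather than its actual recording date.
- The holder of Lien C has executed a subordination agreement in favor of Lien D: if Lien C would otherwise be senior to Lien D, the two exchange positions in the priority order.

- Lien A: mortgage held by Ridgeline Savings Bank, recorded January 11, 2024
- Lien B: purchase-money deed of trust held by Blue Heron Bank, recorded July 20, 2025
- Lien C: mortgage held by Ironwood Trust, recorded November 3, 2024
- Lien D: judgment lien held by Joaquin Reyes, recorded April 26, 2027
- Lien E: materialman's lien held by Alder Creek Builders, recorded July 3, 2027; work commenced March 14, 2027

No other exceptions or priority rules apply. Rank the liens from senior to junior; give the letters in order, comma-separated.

Effective dates after the stated exceptions: B's effective date is the deed date, July 11, 2025; E relates back to March 14, 2027 (work commenced).
Ordering by effective date: A (January 11, 2024), C (November 3, 2024), B (July 11, 2025), E (March 14, 2027), D (April 26, 2027).
C is senior to D before the subordination, so the two trade places.

A, D, B, E, C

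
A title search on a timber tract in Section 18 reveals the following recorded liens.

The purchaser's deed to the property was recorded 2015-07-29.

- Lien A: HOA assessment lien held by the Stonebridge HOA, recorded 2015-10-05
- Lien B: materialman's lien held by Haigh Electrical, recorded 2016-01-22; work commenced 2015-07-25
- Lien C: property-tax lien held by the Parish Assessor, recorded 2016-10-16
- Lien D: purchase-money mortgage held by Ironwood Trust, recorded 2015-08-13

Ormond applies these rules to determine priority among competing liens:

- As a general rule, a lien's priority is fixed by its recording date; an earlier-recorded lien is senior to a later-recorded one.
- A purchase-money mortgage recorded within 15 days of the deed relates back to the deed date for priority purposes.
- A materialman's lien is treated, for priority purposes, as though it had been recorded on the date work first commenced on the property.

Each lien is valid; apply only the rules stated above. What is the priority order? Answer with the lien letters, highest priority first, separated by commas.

B, D, A, C

Effective dates after the stated exceptions: B is treated as recorded 2015-07-25, the work-commencement date; D relates back to the deed date 2015-07-29.
By effective date, earliest first: B (2015-07-25), D (2015-07-29), A (2015-10-05), C (2016-10-16).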